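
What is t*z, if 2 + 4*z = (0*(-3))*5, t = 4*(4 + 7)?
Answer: -22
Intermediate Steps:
t = 44 (t = 4*11 = 44)
z = -1/2 (z = -1/2 + ((0*(-3))*5)/4 = -1/2 + (0*5)/4 = -1/2 + (1/4)*0 = -1/2 + 0 = -1/2 ≈ -0.50000)
t*z = 44*(-1/2) = -22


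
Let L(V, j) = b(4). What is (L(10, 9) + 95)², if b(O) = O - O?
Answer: 9025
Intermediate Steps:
b(O) = 0
L(V, j) = 0
(L(10, 9) + 95)² = (0 + 95)² = 95² = 9025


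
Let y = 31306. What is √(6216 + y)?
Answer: √37522 ≈ 193.71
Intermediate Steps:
√(6216 + y) = √(6216 + 31306) = √37522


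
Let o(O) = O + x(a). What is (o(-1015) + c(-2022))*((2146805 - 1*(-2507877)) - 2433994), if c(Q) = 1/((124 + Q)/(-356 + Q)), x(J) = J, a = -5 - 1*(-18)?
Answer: -2109007379792/949 ≈ -2.2223e+9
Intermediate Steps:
a = 13 (a = -5 + 18 = 13)
o(O) = 13 + O (o(O) = O + 13 = 13 + O)
c(Q) = (-356 + Q)/(124 + Q) (c(Q) = 1/((124 + Q)/(-356 + Q)) = (-356 + Q)/(124 + Q))
(o(-1015) + c(-2022))*((2146805 - 1*(-2507877)) - 2433994) = ((13 - 1015) + (-356 - 2022)/(124 - 2022))*((2146805 - 1*(-2507877)) - 2433994) = (-1002 - 2378/(-1898))*((2146805 + 2507877) - 2433994) = (-1002 - 1/1898*(-2378))*(4654682 - 2433994) = (-1002 + 1189/949)*2220688 = -949709/949*2220688 = -2109007379792/949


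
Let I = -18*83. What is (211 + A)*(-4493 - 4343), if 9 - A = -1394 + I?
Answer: -27462288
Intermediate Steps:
I = -1494
A = 2897 (A = 9 - (-1394 - 1494) = 9 - 1*(-2888) = 9 + 2888 = 2897)
(211 + A)*(-4493 - 4343) = (211 + 2897)*(-4493 - 4343) = 3108*(-8836) = -27462288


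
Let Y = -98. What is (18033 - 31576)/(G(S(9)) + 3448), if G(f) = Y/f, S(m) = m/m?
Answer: -13543/3350 ≈ -4.0427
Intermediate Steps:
S(m) = 1
G(f) = -98/f
(18033 - 31576)/(G(S(9)) + 3448) = (18033 - 31576)/(-98/1 + 3448) = -13543/(-98*1 + 3448) = -13543/(-98 + 3448) = -13543/3350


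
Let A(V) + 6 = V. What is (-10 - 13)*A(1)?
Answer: 115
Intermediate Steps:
A(V) = -6 + V
(-10 - 13)*A(1) = (-10 - 13)*(-6 + 1) = -23*(-5) = 115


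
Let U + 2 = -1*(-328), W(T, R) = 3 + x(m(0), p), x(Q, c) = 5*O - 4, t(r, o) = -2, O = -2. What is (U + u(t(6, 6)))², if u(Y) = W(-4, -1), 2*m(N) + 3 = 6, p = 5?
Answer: 99225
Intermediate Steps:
m(N) = 3/2 (m(N) = -3/2 + (½)*6 = -3/2 + 3 = 3/2)
x(Q, c) = -14 (x(Q, c) = 5*(-2) - 4 = -10 - 4 = -14)
W(T, R) = -11 (W(T, R) = 3 - 14 = -11)
U = 326 (U = -2 - 1*(-328) = -2 + 328 = 326)
u(Y) = -11
(U + u(t(6, 6)))² = (326 - 11)² = 315² = 99225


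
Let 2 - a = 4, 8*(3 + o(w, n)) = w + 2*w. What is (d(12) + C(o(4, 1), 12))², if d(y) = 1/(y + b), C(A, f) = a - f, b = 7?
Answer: 70225/361 ≈ 194.53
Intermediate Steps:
o(w, n) = -3 + 3*w/8 (o(w, n) = -3 + (w + 2*w)/8 = -3 + (3*w)/8 = -3 + 3*w/8)
a = -2 (a = 2 - 1*4 = 2 - 4 = -2)
C(A, f) = -2 - f
d(y) = 1/(7 + y) (d(y) = 1/(y + 7) = 1/(7 + y))
(d(12) + C(o(4, 1), 12))² = (1/(7 + 12) + (-2 - 1*12))² = (1/19 + (-2 - 12))² = (1/19 - 14)² = (-265/19)² = 70225/361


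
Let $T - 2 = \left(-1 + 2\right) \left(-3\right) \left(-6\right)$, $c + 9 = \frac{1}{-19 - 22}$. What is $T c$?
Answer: $- \frac{7400}{41} \approx -180.49$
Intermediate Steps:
$c = - \frac{370}{41}$ ($c = -9 + \frac{1}{-19 - 22} = -9 + \frac{1}{-41} = -9 - \frac{1}{41} = - \frac{370}{41} \approx -9.0244$)
$T = 20$ ($T = 2 + \left(-1 + 2\right) \left(-3\right) \left(-6\right) = 2 + 1 \left(-3\right) \left(-6\right) = 2 - -18 = 2 + 18 = 20$)
$T c = 20 \left(- \frac{370}{41}\right) = - \frac{7400}{41}$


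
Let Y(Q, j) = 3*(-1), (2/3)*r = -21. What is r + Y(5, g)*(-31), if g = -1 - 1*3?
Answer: 123/2 ≈ 61.500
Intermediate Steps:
r = -63/2 (r = (3/2)*(-21) = -63/2 ≈ -31.500)
g = -4 (g = -1 - 3 = -4)
Y(Q, j) = -3
r + Y(5, g)*(-31) = -63/2 - 3*(-31) = -63/2 + 93 = 123/2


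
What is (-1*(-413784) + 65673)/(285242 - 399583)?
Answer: -479457/114341 ≈ -4.1932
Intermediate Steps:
(-1*(-413784) + 65673)/(285242 - 399583) = (413784 + 65673)/(-114341) = 479457*(-1/114341) = -479457/114341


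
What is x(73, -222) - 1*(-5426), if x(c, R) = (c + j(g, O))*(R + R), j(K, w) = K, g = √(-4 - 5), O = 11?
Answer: -26986 - 1332*I ≈ -26986.0 - 1332.0*I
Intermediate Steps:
g = 3*I (g = √(-9) = 3*I ≈ 3.0*I)
x(c, R) = 2*R*(c + 3*I) (x(c, R) = (c + 3*I)*(R + R) = (c + 3*I)*(2*R) = 2*R*(c + 3*I))
x(73, -222) - 1*(-5426) = 2*(-222)*(73 + 3*I) - 1*(-5426) = (-32412 - 1332*I) + 5426 = -26986 - 1332*I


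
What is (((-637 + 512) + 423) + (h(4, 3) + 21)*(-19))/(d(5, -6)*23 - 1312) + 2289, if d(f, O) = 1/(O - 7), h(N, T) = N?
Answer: 13032044/5693 ≈ 2289.1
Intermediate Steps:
d(f, O) = 1/(-7 + O)
(((-637 + 512) + 423) + (h(4, 3) + 21)*(-19))/(d(5, -6)*23 - 1312) + 2289 = (((-637 + 512) + 423) + (4 + 21)*(-19))/(23/(-7 - 6) - 1312) + 2289 = ((-125 + 423) + 25*(-19))/(23/(-13) - 1312) + 2289 = (298 - 475)/(-1/13*23 - 1312) + 2289 = -177/(-23/13 - 1312) + 2289 = -177/(-17079/13) + 2289 = -177*(-13/17079) + 2289 = 767/5693 + 2289 = 13032044/5693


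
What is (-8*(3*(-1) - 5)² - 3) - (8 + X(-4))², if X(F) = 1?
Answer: -596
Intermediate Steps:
(-8*(3*(-1) - 5)² - 3) - (8 + X(-4))² = (-8*(3*(-1) - 5)² - 3) - (8 + 1)² = (-8*(-3 - 5)² - 3) - 1*9² = (-8*(-8)² - 3) - 1*81 = (-8*64 - 3) - 81 = (-512 - 3) - 81 = -515 - 81 = -596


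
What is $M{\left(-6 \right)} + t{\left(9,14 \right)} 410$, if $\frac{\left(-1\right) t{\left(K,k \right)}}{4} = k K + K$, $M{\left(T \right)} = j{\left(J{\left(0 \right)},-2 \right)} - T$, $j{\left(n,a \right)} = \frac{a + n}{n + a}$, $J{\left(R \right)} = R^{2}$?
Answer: $-221393$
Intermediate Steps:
$j{\left(n,a \right)} = 1$ ($j{\left(n,a \right)} = \frac{a + n}{a + n} = 1$)
$M{\left(T \right)} = 1 - T$
$t{\left(K,k \right)} = - 4 K - 4 K k$ ($t{\left(K,k \right)} = - 4 \left(k K + K\right) = - 4 \left(K k + K\right) = - 4 \left(K + K k\right) = - 4 K - 4 K k$)
$M{\left(-6 \right)} + t{\left(9,14 \right)} 410 = \left(1 - -6\right) + \left(-4\right) 9 \left(1 + 14\right) 410 = \left(1 + 6\right) + \left(-4\right) 9 \cdot 15 \cdot 410 = 7 - 221400 = -221393$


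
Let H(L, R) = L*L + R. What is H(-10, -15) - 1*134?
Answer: -49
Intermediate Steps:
H(L, R) = R + L² (H(L, R) = L² + R = R + L²)
H(-10, -15) - 1*134 = (-15 + (-10)²) - 1*134 = (-15 + 100) - 134 = 85 - 134 = -49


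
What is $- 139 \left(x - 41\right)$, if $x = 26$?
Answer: $2085$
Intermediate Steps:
$- 139 \left(x - 41\right) = - 139 \left(26 - 41\right) = \left(-139\right) \left(-15\right) = 2085$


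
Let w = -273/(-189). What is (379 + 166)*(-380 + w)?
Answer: -1856815/9 ≈ -2.0631e+5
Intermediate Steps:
w = 13/9 (w = -273*(-1/189) = 13/9 ≈ 1.4444)
(379 + 166)*(-380 + w) = (379 + 166)*(-380 + 13/9) = 545*(-3407/9) = -1856815/9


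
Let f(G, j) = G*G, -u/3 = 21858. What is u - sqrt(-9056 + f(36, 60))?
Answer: -65574 - 4*I*sqrt(485) ≈ -65574.0 - 88.091*I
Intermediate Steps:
u = -65574 (u = -3*21858 = -65574)
f(G, j) = G**2
u - sqrt(-9056 + f(36, 60)) = -65574 - sqrt(-9056 + 36**2) = -65574 - sqrt(-9056 + 1296) = -65574 - sqrt(-7760) = -65574 - 4*I*sqrt(485)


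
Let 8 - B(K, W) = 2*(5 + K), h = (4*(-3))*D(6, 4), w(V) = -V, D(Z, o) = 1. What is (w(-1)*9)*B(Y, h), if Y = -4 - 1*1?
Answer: 72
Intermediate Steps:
h = -12 (h = (4*(-3))*1 = -12*1 = -12)
Y = -5 (Y = -4 - 1 = -5)
B(K, W) = -2 - 2*K (B(K, W) = 8 - 2*(5 + K) = 8 - (10 + 2*K) = 8 + (-10 - 2*K) = -2 - 2*K)
(w(-1)*9)*B(Y, h) = (-1*(-1)*9)*(-2 - 2*(-5)) = (1*9)*(-2 + 10) = 9*8 = 72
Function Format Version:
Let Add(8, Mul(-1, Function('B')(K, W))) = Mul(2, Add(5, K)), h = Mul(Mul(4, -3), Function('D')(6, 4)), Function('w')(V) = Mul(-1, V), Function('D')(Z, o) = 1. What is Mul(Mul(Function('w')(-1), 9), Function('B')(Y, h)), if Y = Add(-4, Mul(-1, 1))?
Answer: 72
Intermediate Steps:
h = -12 (h = Mul(Mul(4, -3), 1) = Mul(-12, 1) = -12)
Y = -5 (Y = Add(-4, -1) = -5)
Function('B')(K, W) = Add(-2, Mul(-2, K)) (Function('B')(K, W) = Add(8, Mul(-1, Mul(2, Add(5, K)))) = Add(8, Mul(-1, Add(10, Mul(2, K)))) = Add(8, Add(-10, Mul(-2, K))) = Add(-2, Mul(-2, K)))
Mul(Mul(Function('w')(-1), 9), Function('B')(Y, h)) = Mul(Mul(Mul(-1, -1), 9), Add(-2, Mul(-2, -5))) = Mul(Mul(1, 9), Add(-2, 10)) = Mul(9, 8) = 72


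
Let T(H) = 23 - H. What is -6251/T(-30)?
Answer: -6251/53 ≈ -117.94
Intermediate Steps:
-6251/T(-30) = -6251/(23 - 1*(-30)) = -6251/(23 + 30) = -6251/53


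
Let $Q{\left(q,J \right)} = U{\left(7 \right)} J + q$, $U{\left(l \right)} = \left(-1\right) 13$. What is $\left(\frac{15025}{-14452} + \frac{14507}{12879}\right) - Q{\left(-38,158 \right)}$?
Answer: $\frac{389394476525}{186127308} \approx 2092.1$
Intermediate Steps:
$U{\left(l \right)} = -13$
$Q{\left(q,J \right)} = q - 13 J$ ($Q{\left(q,J \right)} = - 13 J + q = q - 13 J$)
$\left(\frac{15025}{-14452} + \frac{14507}{12879}\right) - Q{\left(-38,158 \right)} = \left(\frac{15025}{-14452} + \frac{14507}{12879}\right) - \left(-38 - 2054\right) = \left(15025 \left(- \frac{1}{14452}\right) + 14507 \cdot \frac{1}{12879}\right) - \left(-38 - 2054\right) = \left(- \frac{15025}{14452} + \frac{14507}{12879}\right) - -2092 = \frac{16148189}{186127308} + 2092 = \frac{389394476525}{186127308}$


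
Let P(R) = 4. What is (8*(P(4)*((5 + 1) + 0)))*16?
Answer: 3072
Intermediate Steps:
(8*(P(4)*((5 + 1) + 0)))*16 = (8*(4*((5 + 1) + 0)))*16 = (8*(4*(6 + 0)))*16 = (8*(4*6))*16 = (8*24)*16 = 192*16 = 3072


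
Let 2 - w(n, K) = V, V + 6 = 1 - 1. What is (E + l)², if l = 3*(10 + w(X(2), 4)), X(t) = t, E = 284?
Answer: 114244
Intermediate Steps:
V = -6 (V = -6 + (1 - 1) = -6 + 0 = -6)
w(n, K) = 8 (w(n, K) = 2 - 1*(-6) = 2 + 6 = 8)
l = 54 (l = 3*(10 + 8) = 3*18 = 54)
(E + l)² = (284 + 54)² = 338² = 114244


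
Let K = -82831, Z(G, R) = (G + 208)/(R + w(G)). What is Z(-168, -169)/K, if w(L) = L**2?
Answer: -8/464764741 ≈ -1.7213e-8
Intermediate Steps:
Z(G, R) = (208 + G)/(R + G**2) (Z(G, R) = (G + 208)/(R + G**2) = (208 + G)/(R + G**2))
Z(-168, -169)/K = ((208 - 168)/(-169 + (-168)**2))/(-82831) = (40/(-169 + 28224))*(-1/82831) = (40/28055)*(-1/82831) = ((1/28055)*40)*(-1/82831) = (8/5611)*(-1/82831) = -8/464764741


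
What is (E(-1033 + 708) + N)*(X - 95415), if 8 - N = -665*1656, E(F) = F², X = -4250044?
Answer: -5244417139707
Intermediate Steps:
N = 1101248 (N = 8 - (-665)*1656 = 8 - 1*(-1101240) = 8 + 1101240 = 1101248)
(E(-1033 + 708) + N)*(X - 95415) = ((-1033 + 708)² + 1101248)*(-4250044 - 95415) = ((-325)² + 1101248)*(-4345459) = (105625 + 1101248)*(-4345459) = 1206873*(-4345459) = -5244417139707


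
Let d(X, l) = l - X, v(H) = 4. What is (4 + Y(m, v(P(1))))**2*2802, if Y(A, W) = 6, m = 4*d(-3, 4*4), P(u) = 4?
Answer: 280200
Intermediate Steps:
m = 76 (m = 4*(4*4 - 1*(-3)) = 4*(16 + 3) = 4*19 = 76)
(4 + Y(m, v(P(1))))**2*2802 = (4 + 6)**2*2802 = 10**2*2802 = 100*2802 = 280200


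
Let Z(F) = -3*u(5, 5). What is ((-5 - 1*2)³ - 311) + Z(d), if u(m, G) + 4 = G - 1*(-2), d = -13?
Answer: -663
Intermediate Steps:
u(m, G) = -2 + G (u(m, G) = -4 + (G - 1*(-2)) = -4 + (G + 2) = -4 + (2 + G) = -2 + G)
Z(F) = -9 (Z(F) = -3*(-2 + 5) = -3*3 = -9)
((-5 - 1*2)³ - 311) + Z(d) = ((-5 - 1*2)³ - 311) - 9 = ((-5 - 2)³ - 311) - 9 = ((-7)³ - 311) - 9 = (-343 - 311) - 9 = -654 - 9 = -663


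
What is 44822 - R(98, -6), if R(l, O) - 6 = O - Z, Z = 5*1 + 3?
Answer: 44830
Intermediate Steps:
Z = 8 (Z = 5 + 3 = 8)
R(l, O) = -2 + O (R(l, O) = 6 + (O - 1*8) = 6 + (O - 8) = 6 + (-8 + O) = -2 + O)
44822 - R(98, -6) = 44822 - (-2 - 6) = 44822 - 1*(-8) = 44822 + 8 = 44830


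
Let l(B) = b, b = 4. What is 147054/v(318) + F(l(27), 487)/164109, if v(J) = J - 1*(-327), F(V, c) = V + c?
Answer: 8044400527/35283435 ≈ 227.99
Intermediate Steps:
l(B) = 4
v(J) = 327 + J (v(J) = J + 327 = 327 + J)
147054/v(318) + F(l(27), 487)/164109 = 147054/(327 + 318) + (4 + 487)/164109 = 147054/645 + 491*(1/164109) = 147054*(1/645) + 491/164109 = 49018/215 + 491/164109 = 8044400527/35283435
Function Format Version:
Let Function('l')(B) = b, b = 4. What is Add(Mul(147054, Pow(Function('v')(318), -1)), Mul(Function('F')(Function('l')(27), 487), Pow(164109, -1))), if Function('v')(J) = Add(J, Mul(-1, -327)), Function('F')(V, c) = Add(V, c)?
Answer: Rational(8044400527, 35283435) ≈ 227.99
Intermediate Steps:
Function('l')(B) = 4
Function('v')(J) = Add(327, J) (Function('v')(J) = Add(J, 327) = Add(327, J))
Add(Mul(147054, Pow(Function('v')(318), -1)), Mul(Function('F')(Function('l')(27), 487), Pow(164109, -1))) = Add(Mul(147054, Pow(Add(327, 318), -1)), Mul(Add(4, 487), Pow(164109, -1))) = Add(Mul(147054, Pow(645, -1)), Mul(491, Rational(1, 164109))) = Add(Mul(147054, Rational(1, 645)), Rational(491, 164109)) = Add(Rational(49018, 215), Rational(491, 164109)) = Rational(8044400527, 35283435)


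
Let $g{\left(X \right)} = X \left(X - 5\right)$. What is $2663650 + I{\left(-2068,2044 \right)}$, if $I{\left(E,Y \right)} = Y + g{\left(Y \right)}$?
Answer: $6833410$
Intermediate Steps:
$g{\left(X \right)} = X \left(-5 + X\right)$
$I{\left(E,Y \right)} = Y + Y \left(-5 + Y\right)$
$2663650 + I{\left(-2068,2044 \right)} = 2663650 + 2044 \left(-4 + 2044\right) = 2663650 + 2044 \cdot 2040 = 2663650 + 4169760 = 6833410$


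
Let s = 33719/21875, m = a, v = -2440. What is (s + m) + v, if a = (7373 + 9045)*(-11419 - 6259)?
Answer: -906999507683/3125 ≈ -2.9024e+8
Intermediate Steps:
a = -290237404 (a = 16418*(-17678) = -290237404)
m = -290237404
s = 4817/3125 (s = 33719*(1/21875) = 4817/3125 ≈ 1.5414)
(s + m) + v = (4817/3125 - 290237404) - 2440 = -906991882683/3125 - 2440 = -906999507683/3125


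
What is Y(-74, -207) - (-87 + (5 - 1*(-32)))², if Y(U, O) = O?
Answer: -2707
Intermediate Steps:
Y(-74, -207) - (-87 + (5 - 1*(-32)))² = -207 - (-87 + (5 - 1*(-32)))² = -207 - (-87 + (5 + 32))² = -207 - (-87 + 37)² = -207 - 1*(-50)² = -207 - 1*2500 = -207 - 2500 = -2707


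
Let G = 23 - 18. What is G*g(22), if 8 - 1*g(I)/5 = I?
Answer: -350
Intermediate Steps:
g(I) = 40 - 5*I
G = 5
G*g(22) = 5*(40 - 5*22) = 5*(40 - 110) = 5*(-70) = -350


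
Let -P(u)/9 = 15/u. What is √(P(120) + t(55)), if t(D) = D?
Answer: √862/4 ≈ 7.3400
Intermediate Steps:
P(u) = -135/u
√(P(120) + t(55)) = √(-135/120 + 55) = √(-135*1/120 + 55) = √(-9/8 + 55) = √(431/8) = √862/4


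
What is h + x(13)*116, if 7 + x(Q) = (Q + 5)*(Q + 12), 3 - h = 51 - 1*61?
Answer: 51401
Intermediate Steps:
h = 13 (h = 3 - (51 - 1*61) = 3 - (51 - 61) = 3 - 1*(-10) = 3 + 10 = 13)
x(Q) = -7 + (5 + Q)*(12 + Q) (x(Q) = -7 + (Q + 5)*(Q + 12) = -7 + (5 + Q)*(12 + Q))
h + x(13)*116 = 13 + (53 + 13² + 17*13)*116 = 13 + (53 + 169 + 221)*116 = 13 + 443*116 = 13 + 51388 = 51401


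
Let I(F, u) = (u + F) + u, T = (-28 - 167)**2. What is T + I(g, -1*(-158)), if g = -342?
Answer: 37999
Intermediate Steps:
T = 38025 (T = (-195)**2 = 38025)
I(F, u) = F + 2*u (I(F, u) = (F + u) + u = F + 2*u)
T + I(g, -1*(-158)) = 38025 + (-342 + 2*(-1*(-158))) = 38025 + (-342 + 2*158) = 38025 + (-342 + 316) = 38025 - 26 = 37999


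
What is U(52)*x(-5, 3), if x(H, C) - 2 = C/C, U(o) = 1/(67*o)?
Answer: 3/3484 ≈ 0.00086108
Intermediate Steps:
U(o) = 1/(67*o)
x(H, C) = 3 (x(H, C) = 2 + C/C = 2 + 1 = 3)
U(52)*x(-5, 3) = ((1/67)/52)*3 = ((1/67)*(1/52))*3 = (1/3484)*3 = 3/3484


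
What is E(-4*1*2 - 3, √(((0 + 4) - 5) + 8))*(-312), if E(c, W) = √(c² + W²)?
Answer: -2496*√2 ≈ -3529.9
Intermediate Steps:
E(c, W) = √(W² + c²)
E(-4*1*2 - 3, √(((0 + 4) - 5) + 8))*(-312) = √((√(((0 + 4) - 5) + 8))² + (-4*1*2 - 3)²)*(-312) = √((√((4 - 5) + 8))² + (-4*2 - 3)²)*(-312) = √((√(-1 + 8))² + (-8 - 3)²)*(-312) = √((√7)² + (-11)²)*(-312) = √(7 + 121)*(-312) = √128*(-312) = (8*√2)*(-312) = -2496*√2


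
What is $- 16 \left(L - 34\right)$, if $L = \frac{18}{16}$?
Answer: $526$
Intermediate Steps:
$L = \frac{9}{8}$ ($L = 18 \cdot \frac{1}{16} = \frac{9}{8} \approx 1.125$)
$- 16 \left(L - 34\right) = - 16 \left(\frac{9}{8} - 34\right) = \left(-16\right) \left(- \frac{263}{8}\right) = 526$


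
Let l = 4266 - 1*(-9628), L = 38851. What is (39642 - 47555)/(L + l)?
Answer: -7913/52745 ≈ -0.15002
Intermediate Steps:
l = 13894 (l = 4266 + 9628 = 13894)
(39642 - 47555)/(L + l) = (39642 - 47555)/(38851 + 13894) = -7913/52745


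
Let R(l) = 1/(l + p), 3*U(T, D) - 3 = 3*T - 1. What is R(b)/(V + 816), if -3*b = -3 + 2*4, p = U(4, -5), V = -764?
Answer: 1/156 ≈ 0.0064103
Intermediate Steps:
U(T, D) = 2/3 + T (U(T, D) = 1 + (3*T - 1)/3 = 1 + (-1 + 3*T)/3 = 1 + (-1/3 + T) = 2/3 + T)
p = 14/3 (p = 2/3 + 4 = 14/3 ≈ 4.6667)
b = -5/3 (b = -(-3 + 2*4)/3 = -(-3 + 8)/3 = -1/3*5 = -5/3 ≈ -1.6667)
R(l) = 1/(14/3 + l) (R(l) = 1/(l + 14/3) = 1/(14/3 + l))
R(b)/(V + 816) = (3/(14 + 3*(-5/3)))/(-764 + 816) = (3/(14 - 5))/52 = (3/9)/52 = (3*(1/9))/52 = (1/52)*(1/3) = 1/156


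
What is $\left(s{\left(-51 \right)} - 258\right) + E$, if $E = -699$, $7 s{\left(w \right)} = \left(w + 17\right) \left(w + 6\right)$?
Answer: $- \frac{5169}{7} \approx -738.43$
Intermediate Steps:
$s{\left(w \right)} = \frac{\left(6 + w\right) \left(17 + w\right)}{7}$ ($s{\left(w \right)} = \frac{\left(w + 17\right) \left(w + 6\right)}{7} = \frac{\left(17 + w\right) \left(6 + w\right)}{7} = \frac{\left(6 + w\right) \left(17 + w\right)}{7}$)
$\left(s{\left(-51 \right)} - 258\right) + E = \left(\left(\frac{102}{7} + \frac{\left(-51\right)^{2}}{7} + \frac{23}{7} \left(-51\right)\right) - 258\right) - 699 = \left(\left(\frac{102}{7} + \frac{1}{7} \cdot 2601 - \frac{1173}{7}\right) - 258\right) - 699 = \left(\left(\frac{102}{7} + \frac{2601}{7} - \frac{1173}{7}\right) - 258\right) - 699 = \left(\frac{1530}{7} - 258\right) - 699 = - \frac{276}{7} - 699 = - \frac{5169}{7}$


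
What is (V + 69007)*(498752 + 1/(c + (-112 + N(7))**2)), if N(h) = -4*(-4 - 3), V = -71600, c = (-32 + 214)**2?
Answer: -51963344951073/40180 ≈ -1.2933e+9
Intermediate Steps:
c = 33124 (c = 182**2 = 33124)
N(h) = 28 (N(h) = -4*(-7) = 28)
(V + 69007)*(498752 + 1/(c + (-112 + N(7))**2)) = (-71600 + 69007)*(498752 + 1/(33124 + (-112 + 28)**2)) = -2593*(498752 + 1/(33124 + (-84)**2)) = -2593*(498752 + 1/(33124 + 7056)) = -2593*(498752 + 1/40180) = -2593*20039855361/40180 = -51963344951073/40180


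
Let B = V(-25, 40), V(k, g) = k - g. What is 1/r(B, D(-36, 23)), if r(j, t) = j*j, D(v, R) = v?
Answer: 1/4225 ≈ 0.00023669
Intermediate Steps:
B = -65 (B = -25 - 1*40 = -25 - 40 = -65)
r(j, t) = j**2
1/r(B, D(-36, 23)) = 1/((-65)**2) = 1/4225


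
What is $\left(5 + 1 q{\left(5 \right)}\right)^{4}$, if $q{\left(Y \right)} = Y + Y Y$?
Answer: $1500625$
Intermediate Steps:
$q{\left(Y \right)} = Y + Y^{2}$
$\left(5 + 1 q{\left(5 \right)}\right)^{4} = \left(5 + 1 \cdot 5 \left(1 + 5\right)\right)^{4} = \left(5 + 1 \cdot 5 \cdot 6\right)^{4} = \left(5 + 1 \cdot 30\right)^{4} = \left(5 + 30\right)^{4} = 35^{4} = 1500625$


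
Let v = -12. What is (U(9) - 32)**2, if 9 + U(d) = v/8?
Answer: 7225/4 ≈ 1806.3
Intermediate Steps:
U(d) = -21/2 (U(d) = -9 - 12/8 = -9 - 12*1/8 = -9 - 3/2 = -21/2)
(U(9) - 32)**2 = (-21/2 - 32)**2 = (-85/2)**2 = 7225/4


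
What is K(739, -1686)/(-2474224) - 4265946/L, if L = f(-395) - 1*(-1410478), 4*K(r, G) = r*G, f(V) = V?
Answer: -20231362674717/6977722401184 ≈ -2.8994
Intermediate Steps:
K(r, G) = G*r/4 (K(r, G) = (r*G)/4 = (G*r)/4 = G*r/4)
L = 1410083 (L = -395 - 1*(-1410478) = -395 + 1410478 = 1410083)
K(739, -1686)/(-2474224) - 4265946/L = ((¼)*(-1686)*739)/(-2474224) - 4265946/1410083 = -622977/2*(-1/2474224) - 4265946*1/1410083 = 622977/4948448 - 4265946/1410083 = -20231362674717/6977722401184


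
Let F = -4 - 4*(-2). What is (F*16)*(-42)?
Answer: -2688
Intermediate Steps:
F = 4 (F = -4 + 8 = 4)
(F*16)*(-42) = (4*16)*(-42) = 64*(-42) = -2688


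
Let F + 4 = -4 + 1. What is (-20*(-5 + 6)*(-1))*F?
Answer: -140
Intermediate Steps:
F = -7 (F = -4 + (-4 + 1) = -4 - 3 = -7)
(-20*(-5 + 6)*(-1))*F = -20*(-5 + 6)*(-1)*(-7) = -20*(-1)*(-7) = 20*(-7) = -140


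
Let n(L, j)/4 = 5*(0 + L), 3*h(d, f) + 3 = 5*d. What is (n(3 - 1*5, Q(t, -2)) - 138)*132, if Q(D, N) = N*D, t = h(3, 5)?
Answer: -23496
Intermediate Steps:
h(d, f) = -1 + 5*d/3 (h(d, f) = -1 + (5*d)/3 = -1 + 5*d/3)
t = 4 (t = -1 + (5/3)*3 = -1 + 5 = 4)
Q(D, N) = D*N
n(L, j) = 20*L (n(L, j) = 4*(5*(0 + L)) = 4*(5*L) = 20*L)
(n(3 - 1*5, Q(t, -2)) - 138)*132 = (20*(3 - 1*5) - 138)*132 = (20*(3 - 5) - 138)*132 = (20*(-2) - 138)*132 = (-40 - 138)*132 = -178*132 = -23496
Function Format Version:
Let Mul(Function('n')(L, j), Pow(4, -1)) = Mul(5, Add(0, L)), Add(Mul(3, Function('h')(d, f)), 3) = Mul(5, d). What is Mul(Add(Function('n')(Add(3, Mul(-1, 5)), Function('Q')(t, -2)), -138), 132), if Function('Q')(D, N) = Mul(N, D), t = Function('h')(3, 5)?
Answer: -23496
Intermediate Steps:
Function('h')(d, f) = Add(-1, Mul(Rational(5, 3), d)) (Function('h')(d, f) = Add(-1, Mul(Rational(1, 3), Mul(5, d))) = Add(-1, Mul(Rational(5, 3), d)))
t = 4 (t = Add(-1, Mul(Rational(5, 3), 3)) = Add(-1, 5) = 4)
Function('Q')(D, N) = Mul(D, N)
Function('n')(L, j) = Mul(20, L) (Function('n')(L, j) = Mul(4, Mul(5, Add(0, L))) = Mul(4, Mul(5, L)) = Mul(20, L))
Mul(Add(Function('n')(Add(3, Mul(-1, 5)), Function('Q')(t, -2)), -138), 132) = Mul(Add(Mul(20, Add(3, Mul(-1, 5))), -138), 132) = Mul(Add(Mul(20, Add(3, -5)), -138), 132) = Mul(Add(Mul(20, -2), -138), 132) = Mul(Add(-40, -138), 132) = Mul(-178, 132) = -23496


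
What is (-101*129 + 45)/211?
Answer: -12984/211 ≈ -61.536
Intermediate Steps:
(-101*129 + 45)/211 = (-13029 + 45)*(1/211) = -12984*1/211 = -12984/211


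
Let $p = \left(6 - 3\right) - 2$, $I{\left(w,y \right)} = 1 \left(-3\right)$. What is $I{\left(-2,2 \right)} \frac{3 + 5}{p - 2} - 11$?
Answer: $13$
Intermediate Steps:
$I{\left(w,y \right)} = -3$
$p = 1$ ($p = 3 - 2 = 1$)
$I{\left(-2,2 \right)} \frac{3 + 5}{p - 2} - 11 = - 3 \frac{3 + 5}{1 - 2} - 11 = - 3 \frac{8}{1 - 2} - 11 = - 3 \frac{8}{-1} - 11 = - 3 \cdot 8 \left(-1\right) - 11 = \left(-3\right) \left(-8\right) - 11 = 24 - 11 = 13$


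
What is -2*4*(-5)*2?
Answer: 80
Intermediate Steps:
-2*4*(-5)*2 = -(-40)*2 = -2*(-40) = 80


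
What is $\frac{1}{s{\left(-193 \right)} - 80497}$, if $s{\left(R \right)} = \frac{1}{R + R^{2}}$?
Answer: $- \frac{37056}{2982896831} \approx -1.2423 \cdot 10^{-5}$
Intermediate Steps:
$\frac{1}{s{\left(-193 \right)} - 80497} = \frac{1}{\frac{1}{\left(-193\right) \left(1 - 193\right)} - 80497} = \frac{1}{- \frac{1}{193 \left(-192\right)} + \left(-314345 + 233848\right)} = \frac{1}{\left(- \frac{1}{193}\right) \left(- \frac{1}{192}\right) - 80497} = \frac{1}{\frac{1}{37056} - 80497} = \frac{1}{- \frac{2982896831}{37056}} = - \frac{37056}{2982896831}$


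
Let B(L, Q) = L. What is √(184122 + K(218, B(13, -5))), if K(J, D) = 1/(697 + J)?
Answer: √154151542365/915 ≈ 429.09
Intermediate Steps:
√(184122 + K(218, B(13, -5))) = √(184122 + 1/(697 + 218)) = √(184122 + 1/915) = √(168471631/915) = √154151542365/915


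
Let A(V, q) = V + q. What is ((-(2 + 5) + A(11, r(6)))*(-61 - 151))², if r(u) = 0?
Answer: 719104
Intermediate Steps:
((-(2 + 5) + A(11, r(6)))*(-61 - 151))² = ((-(2 + 5) + (11 + 0))*(-61 - 151))² = ((-1*7 + 11)*(-212))² = ((-7 + 11)*(-212))² = (4*(-212))² = (-848)² = 719104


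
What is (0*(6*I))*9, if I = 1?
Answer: 0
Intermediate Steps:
(0*(6*I))*9 = (0*(6*1))*9 = (0*6)*9 = 0*9 = 0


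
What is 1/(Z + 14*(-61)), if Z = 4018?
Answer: 1/3164 ≈ 0.00031606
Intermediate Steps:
1/(Z + 14*(-61)) = 1/(4018 + 14*(-61)) = 1/(4018 - 854) = 1/3164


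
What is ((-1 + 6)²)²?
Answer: 625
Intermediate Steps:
((-1 + 6)²)² = (5²)² = 25² = 625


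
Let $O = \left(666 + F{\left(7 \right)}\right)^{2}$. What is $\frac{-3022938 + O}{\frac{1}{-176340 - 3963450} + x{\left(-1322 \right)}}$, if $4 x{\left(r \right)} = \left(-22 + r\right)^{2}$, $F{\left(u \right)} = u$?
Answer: $- \frac{10639297558110}{1869462927359} \approx -5.6911$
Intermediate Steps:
$x{\left(r \right)} = \frac{\left(-22 + r\right)^{2}}{4}$
$O = 452929$ ($O = \left(666 + 7\right)^{2} = 673^{2} = 452929$)
$\frac{-3022938 + O}{\frac{1}{-176340 - 3963450} + x{\left(-1322 \right)}} = \frac{-3022938 + 452929}{\frac{1}{-176340 - 3963450} + \frac{\left(-22 - 1322\right)^{2}}{4}} = - \frac{2570009}{\frac{1}{-4139790} + \frac{\left(-1344\right)^{2}}{4}} = - \frac{2570009}{- \frac{1}{4139790} + \frac{1}{4} \cdot 1806336} = - \frac{2570009}{- \frac{1}{4139790} + 451584} = - \frac{2570009}{\frac{1869462927359}{4139790}} = \left(-2570009\right) \frac{4139790}{1869462927359} = - \frac{10639297558110}{1869462927359}$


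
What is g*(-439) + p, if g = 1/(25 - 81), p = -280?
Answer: -15241/56 ≈ -272.16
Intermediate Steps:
g = -1/56 (g = 1/(-56) = -1/56 ≈ -0.017857)
g*(-439) + p = -1/56*(-439) - 280 = 439/56 - 280 = -15241/56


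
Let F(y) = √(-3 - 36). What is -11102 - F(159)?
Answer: -11102 - I*√39 ≈ -11102.0 - 6.245*I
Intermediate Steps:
F(y) = I*√39 (F(y) = √(-39) = I*√39)
-11102 - F(159) = -11102 - I*√39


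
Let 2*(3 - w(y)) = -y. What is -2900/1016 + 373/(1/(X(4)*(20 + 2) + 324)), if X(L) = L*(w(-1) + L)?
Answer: 84888107/254 ≈ 3.3421e+5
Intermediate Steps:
w(y) = 3 + y/2 (w(y) = 3 - (-1)*y/2 = 3 + y/2)
X(L) = L*(5/2 + L) (X(L) = L*((3 + (1/2)*(-1)) + L) = L*((3 - 1/2) + L) = L*(5/2 + L))
-2900/1016 + 373/(1/(X(4)*(20 + 2) + 324)) = -2900/1016 + 373/(1/(((1/2)*4*(5 + 2*4))*(20 + 2) + 324)) = -2900*1/1016 + 373/(1/(((1/2)*4*(5 + 8))*22 + 324)) = -725/254 + 373/(1/(((1/2)*4*13)*22 + 324)) = -725/254 + 373/(1/(26*22 + 324)) = -725/254 + 373/(1/(572 + 324)) = -725/254 + 373/(1/896) = -725/254 + 373*896 = -725/254 + 334208 = 84888107/254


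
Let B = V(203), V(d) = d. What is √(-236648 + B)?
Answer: I*√236445 ≈ 486.26*I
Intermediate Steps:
B = 203
√(-236648 + B) = √(-236648 + 203) = √(-236445) = I*√236445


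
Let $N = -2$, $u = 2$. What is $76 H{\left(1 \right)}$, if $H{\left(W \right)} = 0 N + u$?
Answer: $152$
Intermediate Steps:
$H{\left(W \right)} = 2$ ($H{\left(W \right)} = 0 \left(-2\right) + 2 = 0 + 2 = 2$)
$76 H{\left(1 \right)} = 76 \cdot 2 = 152$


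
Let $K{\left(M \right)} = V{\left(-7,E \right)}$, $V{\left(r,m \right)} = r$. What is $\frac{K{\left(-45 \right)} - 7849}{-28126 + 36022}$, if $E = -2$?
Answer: $- \frac{982}{987} \approx -0.99493$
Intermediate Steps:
$K{\left(M \right)} = -7$
$\frac{K{\left(-45 \right)} - 7849}{-28126 + 36022} = \frac{-7 - 7849}{-28126 + 36022} = - \frac{7856}{7896} = \left(-7856\right) \frac{1}{7896} = - \frac{982}{987}$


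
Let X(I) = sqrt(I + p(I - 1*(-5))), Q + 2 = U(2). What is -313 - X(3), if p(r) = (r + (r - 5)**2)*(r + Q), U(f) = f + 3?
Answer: -313 - sqrt(190) ≈ -326.78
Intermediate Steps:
U(f) = 3 + f
Q = 3 (Q = -2 + (3 + 2) = -2 + 5 = 3)
p(r) = (3 + r)*(r + (-5 + r)**2) (p(r) = (r + (r - 5)**2)*(r + 3) = (r + (-5 + r)**2)*(3 + r) = (3 + r)*(r + (-5 + r)**2))
X(I) = sqrt(65 + (5 + I)**3 - I - 6*(5 + I)**2) (X(I) = sqrt(I + (75 + (I - 1*(-5))**3 - 6*(I - 1*(-5))**2 - 2*(I - 1*(-5)))) = sqrt(I + (75 + (I + 5)**3 - 6*(I + 5)**2 - 2*(I + 5))) = sqrt(I + (75 + (5 + I)**3 - 6*(5 + I)**2 - 2*(5 + I))) = sqrt(I + (75 + (5 + I)**3 - 6*(5 + I)**2 + (-10 - 2*I))) = sqrt(I + (65 + (5 + I)**3 - 6*(5 + I)**2 - 2*I)) = sqrt(65 + (5 + I)**3 - I - 6*(5 + I)**2))
-313 - X(3) = -313 - sqrt(40 + 3**3 + 9*3**2 + 14*3) = -313 - sqrt(40 + 27 + 9*9 + 42) = -313 - sqrt(40 + 27 + 81 + 42) = -313 - sqrt(190)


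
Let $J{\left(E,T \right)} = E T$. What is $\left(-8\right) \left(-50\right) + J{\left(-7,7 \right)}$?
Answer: $351$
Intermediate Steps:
$\left(-8\right) \left(-50\right) + J{\left(-7,7 \right)} = \left(-8\right) \left(-50\right) - 49 = 400 - 49 = 351$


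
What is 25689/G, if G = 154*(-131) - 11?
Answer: -25689/20185 ≈ -1.2727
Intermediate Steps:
G = -20185 (G = -20174 - 11 = -20185)
25689/G = 25689/(-20185) = 25689*(-1/20185) = -25689/20185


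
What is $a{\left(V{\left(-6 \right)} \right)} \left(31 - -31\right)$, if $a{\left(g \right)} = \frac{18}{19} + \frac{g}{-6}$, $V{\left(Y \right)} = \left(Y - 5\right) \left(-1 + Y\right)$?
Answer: $- \frac{42005}{57} \approx -736.93$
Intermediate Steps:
$V{\left(Y \right)} = \left(-1 + Y\right) \left(-5 + Y\right)$ ($V{\left(Y \right)} = \left(-5 + Y\right) \left(-1 + Y\right) = \left(-1 + Y\right) \left(-5 + Y\right)$)
$a{\left(g \right)} = \frac{18}{19} - \frac{g}{6}$ ($a{\left(g \right)} = 18 \cdot \frac{1}{19} + g \left(- \frac{1}{6}\right) = \frac{18}{19} - \frac{g}{6}$)
$a{\left(V{\left(-6 \right)} \right)} \left(31 - -31\right) = \left(\frac{18}{19} - \frac{5 + \left(-6\right)^{2} - -36}{6}\right) \left(31 - -31\right) = \left(\frac{18}{19} - \frac{5 + 36 + 36}{6}\right) \left(31 + 31\right) = \left(\frac{18}{19} - \frac{77}{6}\right) 62 = \left(- \frac{1355}{114}\right) 62 = - \frac{42005}{57}$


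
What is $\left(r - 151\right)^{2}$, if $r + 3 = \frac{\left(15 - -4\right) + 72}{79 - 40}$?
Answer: $\frac{207025}{9} \approx 23003.0$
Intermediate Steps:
$r = - \frac{2}{3}$ ($r = -3 + \frac{\left(15 - -4\right) + 72}{79 - 40} = -3 + \frac{\left(15 + 4\right) + 72}{39} = -3 + \left(19 + 72\right) \frac{1}{39} = -3 + 91 \cdot \frac{1}{39} = -3 + \frac{7}{3} = - \frac{2}{3} \approx -0.66667$)
$\left(r - 151\right)^{2} = \left(- \frac{2}{3} - 151\right)^{2} = \left(- \frac{455}{3}\right)^{2} = \frac{207025}{9}$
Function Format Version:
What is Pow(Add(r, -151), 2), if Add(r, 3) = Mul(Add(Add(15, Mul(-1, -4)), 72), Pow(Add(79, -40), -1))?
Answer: Rational(207025, 9) ≈ 23003.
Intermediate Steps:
r = Rational(-2, 3) (r = Add(-3, Mul(Add(Add(15, Mul(-1, -4)), 72), Pow(Add(79, -40), -1))) = Add(-3, Mul(Add(Add(15, 4), 72), Pow(39, -1))) = Add(-3, Mul(Add(19, 72), Rational(1, 39))) = Add(-3, Mul(91, Rational(1, 39))) = Add(-3, Rational(7, 3)) = Rational(-2, 3) ≈ -0.66667)
Pow(Add(r, -151), 2) = Pow(Add(Rational(-2, 3), -151), 2) = Pow(Rational(-455, 3), 2) = Rational(207025, 9)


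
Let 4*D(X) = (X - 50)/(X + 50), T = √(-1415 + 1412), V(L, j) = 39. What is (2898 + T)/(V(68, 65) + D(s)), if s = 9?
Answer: 97704/1309 + 236*I*√3/9163 ≈ 74.64 + 0.04461*I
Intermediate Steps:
T = I*√3 (T = √(-3) = I*√3 ≈ 1.732*I)
D(X) = (-50 + X)/(4*(50 + X)) (D(X) = ((X - 50)/(X + 50))/4 = ((-50 + X)/(50 + X))/4 = (-50 + X)/(4*(50 + X)))
(2898 + T)/(V(68, 65) + D(s)) = (2898 + I*√3)/(39 + (-50 + 9)/(4*(50 + 9))) = (2898 + I*√3)/(39 + (¼)*(-41)/59) = (2898 + I*√3)/(39 + (¼)*(1/59)*(-41)) = (2898 + I*√3)/(39 - 41/236) = (2898 + I*√3)/(9163/236) = (2898 + I*√3)*(236/9163) = 97704/1309 + 236*I*√3/9163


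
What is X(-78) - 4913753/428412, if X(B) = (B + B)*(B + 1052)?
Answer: -65099546681/428412 ≈ -1.5196e+5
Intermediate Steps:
X(B) = 2*B*(1052 + B) (X(B) = (2*B)*(1052 + B) = 2*B*(1052 + B))
X(-78) - 4913753/428412 = 2*(-78)*(1052 - 78) - 4913753/428412 = 2*(-78)*974 - 4913753*1/428412 = -151944 - 4913753/428412 = -65099546681/428412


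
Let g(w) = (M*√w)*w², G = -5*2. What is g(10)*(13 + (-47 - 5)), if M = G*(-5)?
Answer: -195000*√10 ≈ -6.1664e+5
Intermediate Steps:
G = -10
M = 50 (M = -10*(-5) = 50)
g(w) = 50*w^(5/2) (g(w) = (50*√w)*w² = 50*w^(5/2))
g(10)*(13 + (-47 - 5)) = (50*10^(5/2))*(13 + (-47 - 5)) = (50*(100*√10))*(13 - 52) = (5000*√10)*(-39) = -195000*√10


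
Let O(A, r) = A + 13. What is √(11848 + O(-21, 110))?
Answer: 8*√185 ≈ 108.81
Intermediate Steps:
O(A, r) = 13 + A
√(11848 + O(-21, 110)) = √(11848 + (13 - 21)) = √(11848 - 8) = √11840 = 8*√185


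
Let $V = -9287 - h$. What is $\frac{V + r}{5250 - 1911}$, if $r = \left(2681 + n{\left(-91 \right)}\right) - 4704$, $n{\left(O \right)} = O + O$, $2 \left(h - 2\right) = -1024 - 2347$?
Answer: $- \frac{6539}{2226} \approx -2.9376$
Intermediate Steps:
$h = - \frac{3367}{2}$ ($h = 2 + \frac{-1024 - 2347}{2} = 2 + \frac{1}{2} \left(-3371\right) = 2 - \frac{3371}{2} = - \frac{3367}{2} \approx -1683.5$)
$n{\left(O \right)} = 2 O$
$V = - \frac{15207}{2}$ ($V = -9287 - - \frac{3367}{2} = -9287 + \frac{3367}{2} = - \frac{15207}{2} \approx -7603.5$)
$r = -2205$ ($r = \left(2681 + 2 \left(-91\right)\right) - 4704 = \left(2681 - 182\right) - 4704 = 2499 - 4704 = -2205$)
$\frac{V + r}{5250 - 1911} = \frac{- \frac{15207}{2} - 2205}{5250 - 1911} = - \frac{19617}{2 \cdot 3339} = \left(- \frac{19617}{2}\right) \frac{1}{3339} = - \frac{6539}{2226}$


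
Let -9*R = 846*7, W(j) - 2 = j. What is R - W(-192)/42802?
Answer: -14081763/21401 ≈ -658.00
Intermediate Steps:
W(j) = 2 + j
R = -658 (R = -94*7 = -⅑*5922 = -658)
R - W(-192)/42802 = -658 - (2 - 192)/42802 = -658 - (-190)/42802 = -658 - 1*(-95/21401) = -658 + 95/21401 = -14081763/21401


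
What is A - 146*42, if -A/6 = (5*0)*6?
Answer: -6132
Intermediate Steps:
A = 0 (A = -6*5*0*6 = -0*6 = -6*0 = 0)
A - 146*42 = 0 - 146*42 = 0 - 6132 = -6132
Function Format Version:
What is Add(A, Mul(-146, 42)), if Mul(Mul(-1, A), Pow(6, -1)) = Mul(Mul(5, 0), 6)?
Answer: -6132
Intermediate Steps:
A = 0 (A = Mul(-6, Mul(Mul(5, 0), 6)) = Mul(-6, Mul(0, 6)) = Mul(-6, 0) = 0)
Add(A, Mul(-146, 42)) = Add(0, Mul(-146, 42)) = Add(0, -6132) = -6132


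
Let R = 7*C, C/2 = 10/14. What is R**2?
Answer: 100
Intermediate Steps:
C = 10/7 (C = 2*(10/14) = 2*(10*(1/14)) = 2*(5/7) = 10/7 ≈ 1.4286)
R = 10 (R = 7*(10/7) = 10)
R**2 = 10**2 = 100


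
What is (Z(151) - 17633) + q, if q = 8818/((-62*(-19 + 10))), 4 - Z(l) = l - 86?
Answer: -4932217/279 ≈ -17678.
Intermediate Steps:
Z(l) = 90 - l (Z(l) = 4 - (l - 86) = 4 - (-86 + l) = 4 + (86 - l) = 90 - l)
q = 4409/279 (q = 8818/((-62*(-9))) = 8818/558 = 8818*(1/558) = 4409/279 ≈ 15.803)
(Z(151) - 17633) + q = ((90 - 1*151) - 17633) + 4409/279 = ((90 - 151) - 17633) + 4409/279 = (-61 - 17633) + 4409/279 = -17694 + 4409/279 = -4932217/279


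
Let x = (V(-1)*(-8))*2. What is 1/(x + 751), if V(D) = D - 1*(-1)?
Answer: 1/751 ≈ 0.0013316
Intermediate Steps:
V(D) = 1 + D (V(D) = D + 1 = 1 + D)
x = 0 (x = ((1 - 1)*(-8))*2 = (0*(-8))*2 = 0*2 = 0)
1/(x + 751) = 1/(0 + 751) = 1/751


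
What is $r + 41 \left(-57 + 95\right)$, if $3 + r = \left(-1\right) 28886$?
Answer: $-27331$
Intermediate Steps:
$r = -28889$ ($r = -3 - 28886 = -28889$)
$r + 41 \left(-57 + 95\right) = -28889 + 41 \left(-57 + 95\right) = -28889 + 41 \cdot 38 = -28889 + 1558 = -27331$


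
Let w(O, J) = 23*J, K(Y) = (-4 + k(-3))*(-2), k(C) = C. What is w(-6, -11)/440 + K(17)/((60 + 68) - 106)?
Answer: 27/440 ≈ 0.061364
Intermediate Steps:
K(Y) = 14 (K(Y) = (-4 - 3)*(-2) = -7*(-2) = 14)
w(-6, -11)/440 + K(17)/((60 + 68) - 106) = (23*(-11))/440 + 14/((60 + 68) - 106) = -253*1/440 + 14/(128 - 106) = -23/40 + 14/22 = -23/40 + 14*(1/22) = -23/40 + 7/11 = 27/440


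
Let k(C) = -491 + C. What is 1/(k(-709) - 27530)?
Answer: -1/28730 ≈ -3.4807e-5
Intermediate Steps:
1/(k(-709) - 27530) = 1/((-491 - 709) - 27530) = 1/(-1200 - 27530) = 1/(-28730) = -1/28730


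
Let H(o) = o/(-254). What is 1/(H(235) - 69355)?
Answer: -254/17616405 ≈ -1.4418e-5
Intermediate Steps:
H(o) = -o/254 (H(o) = o*(-1/254) = -o/254)
1/(H(235) - 69355) = 1/(-1/254*235 - 69355) = 1/(-235/254 - 69355) = 1/(-17616405/254) = -254/17616405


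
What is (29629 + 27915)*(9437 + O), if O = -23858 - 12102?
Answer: -1526239512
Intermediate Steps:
O = -35960
(29629 + 27915)*(9437 + O) = (29629 + 27915)*(9437 - 35960) = 57544*(-26523) = -1526239512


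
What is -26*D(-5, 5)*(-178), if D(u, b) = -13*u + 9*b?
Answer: 509080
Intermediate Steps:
-26*D(-5, 5)*(-178) = -26*(-13*(-5) + 9*5)*(-178) = -26*(65 + 45)*(-178) = -26*110*(-178) = -2860*(-178) = 509080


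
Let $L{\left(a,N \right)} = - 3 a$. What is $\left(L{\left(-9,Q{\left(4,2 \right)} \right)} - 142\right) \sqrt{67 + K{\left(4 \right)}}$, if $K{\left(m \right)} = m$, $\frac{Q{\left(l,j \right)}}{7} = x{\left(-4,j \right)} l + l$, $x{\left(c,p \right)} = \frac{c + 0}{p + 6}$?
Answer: $- 115 \sqrt{71} \approx -969.01$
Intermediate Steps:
$x{\left(c,p \right)} = \frac{c}{6 + p}$
$Q{\left(l,j \right)} = 7 l - \frac{28 l}{6 + j}$ ($Q{\left(l,j \right)} = 7 \left(- \frac{4}{6 + j} l + l\right) = 7 \left(- \frac{4 l}{6 + j} + l\right) = 7 \left(l - \frac{4 l}{6 + j}\right) = 7 l - \frac{28 l}{6 + j}$)
$\left(L{\left(-9,Q{\left(4,2 \right)} \right)} - 142\right) \sqrt{67 + K{\left(4 \right)}} = \left(\left(-3\right) \left(-9\right) - 142\right) \sqrt{67 + 4} = \left(27 - 142\right) \sqrt{71} = - 115 \sqrt{71}$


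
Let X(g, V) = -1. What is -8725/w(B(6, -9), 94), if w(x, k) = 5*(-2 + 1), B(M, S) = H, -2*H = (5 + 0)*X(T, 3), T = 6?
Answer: 1745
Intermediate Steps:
H = 5/2 (H = -(5 + 0)*(-1)/2 = -5*(-1)/2 = -1/2*(-5) = 5/2 ≈ 2.5000)
B(M, S) = 5/2
w(x, k) = -5 (w(x, k) = 5*(-1) = -5)
-8725/w(B(6, -9), 94) = -8725/(-5) = -8725*(-1/5) = 1745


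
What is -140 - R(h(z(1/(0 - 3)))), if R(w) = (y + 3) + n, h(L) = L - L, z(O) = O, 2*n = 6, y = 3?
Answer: -149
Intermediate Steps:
n = 3 (n = (1/2)*6 = 3)
h(L) = 0
R(w) = 9 (R(w) = (3 + 3) + 3 = 6 + 3 = 9)
-140 - R(h(z(1/(0 - 3)))) = -140 - 1*9 = -140 - 9 = -149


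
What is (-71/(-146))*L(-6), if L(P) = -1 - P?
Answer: 355/146 ≈ 2.4315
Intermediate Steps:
(-71/(-146))*L(-6) = (-71/(-146))*(-1 - 1*(-6)) = (-71*(-1/146))*(-1 + 6) = (71/146)*5 = 355/146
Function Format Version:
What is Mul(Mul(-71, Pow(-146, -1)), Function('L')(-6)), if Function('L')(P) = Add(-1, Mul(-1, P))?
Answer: Rational(355, 146) ≈ 2.4315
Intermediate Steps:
Mul(Mul(-71, Pow(-146, -1)), Function('L')(-6)) = Mul(Mul(-71, Pow(-146, -1)), Add(-1, Mul(-1, -6))) = Mul(Mul(-71, Rational(-1, 146)), Add(-1, 6)) = Mul(Rational(71, 146), 5) = Rational(355, 146)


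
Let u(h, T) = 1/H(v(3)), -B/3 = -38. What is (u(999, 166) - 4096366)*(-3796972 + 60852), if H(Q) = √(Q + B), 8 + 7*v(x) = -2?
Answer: 15304514939920 - 1868060*√1379/197 ≈ 1.5305e+13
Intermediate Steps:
B = 114 (B = -3*(-38) = 114)
v(x) = -10/7 (v(x) = -8/7 + (⅐)*(-2) = -8/7 - 2/7 = -10/7)
H(Q) = √(114 + Q) (H(Q) = √(Q + 114) = √(114 + Q))
u(h, T) = √1379/394 (u(h, T) = 1/(√(114 - 10/7)) = 1/(√(788/7)) = 1/(2*√1379/7) = √1379/394)
(u(999, 166) - 4096366)*(-3796972 + 60852) = (√1379/394 - 4096366)*(-3796972 + 60852) = (-4096366 + √1379/394)*(-3736120) = 15304514939920 - 1868060*√1379/197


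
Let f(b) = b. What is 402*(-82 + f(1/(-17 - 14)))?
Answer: -1022286/31 ≈ -32977.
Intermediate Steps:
402*(-82 + f(1/(-17 - 14))) = 402*(-82 + 1/(-17 - 14)) = 402*(-82 + 1/(-31)) = 402*(-82 - 1/31) = 402*(-2543/31) = -1022286/31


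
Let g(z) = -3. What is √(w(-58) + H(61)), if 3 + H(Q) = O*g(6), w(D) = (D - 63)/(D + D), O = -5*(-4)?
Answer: I*√208423/58 ≈ 7.8713*I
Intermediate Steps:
O = 20
w(D) = (-63 + D)/(2*D) (w(D) = (-63 + D)/((2*D)) = (-63 + D)*(1/(2*D)) = (-63 + D)/(2*D))
H(Q) = -63 (H(Q) = -3 + 20*(-3) = -3 - 60 = -63)
√(w(-58) + H(61)) = √((½)*(-63 - 58)/(-58) - 63) = √((½)*(-1/58)*(-121) - 63) = √(121/116 - 63) = √(-7187/116) = I*√208423/58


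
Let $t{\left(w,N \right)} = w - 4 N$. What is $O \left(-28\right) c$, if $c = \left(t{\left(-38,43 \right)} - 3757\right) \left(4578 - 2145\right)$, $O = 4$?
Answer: $1080991632$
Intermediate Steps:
$c = -9651711$ ($c = \left(\left(-38 - 172\right) - 3757\right) \left(4578 - 2145\right) = \left(\left(-38 - 172\right) - 3757\right) 2433 = \left(-210 - 3757\right) 2433 = \left(-3967\right) 2433 = -9651711$)
$O \left(-28\right) c = 4 \left(-28\right) \left(-9651711\right) = \left(-112\right) \left(-9651711\right) = 1080991632$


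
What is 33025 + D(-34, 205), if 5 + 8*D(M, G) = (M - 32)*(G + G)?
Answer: 237135/8 ≈ 29642.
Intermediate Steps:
D(M, G) = -5/8 + G*(-32 + M)/4 (D(M, G) = -5/8 + ((M - 32)*(G + G))/8 = -5/8 + ((-32 + M)*(2*G))/8 = -5/8 + (2*G*(-32 + M))/8 = -5/8 + G*(-32 + M)/4)
33025 + D(-34, 205) = 33025 + (-5/8 - 8*205 + (¼)*205*(-34)) = 33025 + (-5/8 - 1640 - 3485/2) = 33025 - 27065/8 = 237135/8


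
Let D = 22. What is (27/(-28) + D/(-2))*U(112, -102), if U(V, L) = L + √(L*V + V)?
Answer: 17085/14 - 335*I*√707/7 ≈ 1220.4 - 1272.5*I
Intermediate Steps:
U(V, L) = L + √(V + L*V)
(27/(-28) + D/(-2))*U(112, -102) = (27/(-28) + 22/(-2))*(-102 + √(112*(1 - 102))) = (27*(-1/28) + 22*(-½))*(-102 + √(112*(-101))) = (-27/28 - 11)*(-102 + √(-11312)) = -335*(-102 + 4*I*√707)/28 = 17085/14 - 335*I*√707/7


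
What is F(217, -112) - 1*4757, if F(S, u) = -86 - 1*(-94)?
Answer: -4749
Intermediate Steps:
F(S, u) = 8 (F(S, u) = -86 + 94 = 8)
F(217, -112) - 1*4757 = 8 - 1*4757 = 8 - 4757 = -4749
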